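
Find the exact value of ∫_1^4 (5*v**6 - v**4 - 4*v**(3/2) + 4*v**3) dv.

By the power rule, an antiderivative is F(v) = 5*v**7/7 - 8*v**(5/2)/5 - v**5/5 + v**4.
Then F(4) - F(1) = (81920/7) - (-3/35) = 409603/35.

409603/35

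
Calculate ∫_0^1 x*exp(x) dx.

Integrate by parts once (u = x, dv = exp(x) dx).
An antiderivative is F(x) = (x - 1)*exp(x).
Then F(1) - F(0) = (0) - (-1) = 1.

1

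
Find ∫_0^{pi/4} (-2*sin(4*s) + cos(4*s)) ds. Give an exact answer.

-1

An antiderivative is F(s) = sin(4*s)/4 + cos(4*s)/2.
Then F(pi/4) - F(0) = (-1/2) - (1/2) = -1.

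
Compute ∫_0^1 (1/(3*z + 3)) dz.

An antiderivative is F(z) = log(3*z + 3)/3.
Then F(1) - F(0) = (log(6)/3) - (log(3)/3) = log(2)/3.

log(2)/3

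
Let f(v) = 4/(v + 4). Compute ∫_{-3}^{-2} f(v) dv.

log(16)

An antiderivative is F(v) = 4*log(v + 4).
Then F(-2) - F(-3) = (log(16)) - (0) = log(16).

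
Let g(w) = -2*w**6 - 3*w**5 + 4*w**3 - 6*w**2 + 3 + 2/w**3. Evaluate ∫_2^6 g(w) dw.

-6448990/63

By the power rule, an antiderivative is F(w) = -2*w**7/7 - w**6/2 + w**4 - 2*w**3 + 3*w - 1/w**2.
Then F(6) - F(2) = (-25811791/252) - (-1759/28) = -6448990/63.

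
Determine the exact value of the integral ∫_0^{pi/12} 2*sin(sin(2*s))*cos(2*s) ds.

Let u = sin(2*s), so du = 2*cos(2*s) ds. When s = 0, u = 0; when s = pi/12, u = 1/2.
The integral becomes ∫ sin(u) du from 0 to 1/2, with antiderivative -cos(u).
Back in s: F(s) = -cos(sin(2*s)).
Then F(pi/12) - F(0) = (-cos(1/2)) - (-1) = 1 - cos(1/2).

1 - cos(1/2)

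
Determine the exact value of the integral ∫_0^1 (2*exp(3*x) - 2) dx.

An antiderivative is F(x) = 2*exp(3*x)/3 - 2*x.
Then F(1) - F(0) = (-2 + 2*exp(3)/3) - (2/3) = -8/3 + 2*exp(3)/3.

-8/3 + 2*exp(3)/3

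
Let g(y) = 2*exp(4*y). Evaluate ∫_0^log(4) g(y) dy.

Let u = exp(y), so du = exp(y) dy. When y = 0, u = 1; when y = log(4), u = 4.
The integral becomes 2·∫ u**3 du from 1 to 4, with antiderivative u**4/2.
Back in y: F(y) = exp(4*y)/2.
Then F(log(4)) - F(0) = (128) - (1/2) = 255/2.

255/2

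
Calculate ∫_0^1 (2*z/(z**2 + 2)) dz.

Let u = z**2 + 2, so du = 2*z dz. When z = 0, u = 2; when z = 1, u = 3.
The integral becomes ∫ 1/u du from 2 to 3, with antiderivative log(u).
Back in z: F(z) = log(z**2 + 2).
Then F(1) - F(0) = (log(3)) - (log(2)) = log(3/2).

log(3/2)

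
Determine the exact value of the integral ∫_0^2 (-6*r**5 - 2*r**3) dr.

By the power rule, an antiderivative is F(r) = -r**6 - r**4/2.
Then F(2) - F(0) = (-72) - (0) = -72.

-72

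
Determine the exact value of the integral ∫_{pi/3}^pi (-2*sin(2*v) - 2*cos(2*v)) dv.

sqrt(3)/2 + 3/2

An antiderivative is F(v) = -sin(2*v) + cos(2*v).
Then F(pi) - F(pi/3) = (1) - (-sqrt(3)/2 - 1/2) = sqrt(3)/2 + 3/2.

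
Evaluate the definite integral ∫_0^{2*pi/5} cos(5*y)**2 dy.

pi/5

Use the identity cos^2(5*y) = (1 + cos(10*y))/2.
An antiderivative is F(y) = y/2 + sin(10*y)/20.
Then F(2*pi/5) - F(0) = (pi/5) - (0) = pi/5.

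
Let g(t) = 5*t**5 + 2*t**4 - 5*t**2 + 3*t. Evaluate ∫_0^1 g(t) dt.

By the power rule, an antiderivative is F(t) = 5*t**6/6 + 2*t**5/5 - 5*t**3/3 + 3*t**2/2.
Then F(1) - F(0) = (16/15) - (0) = 16/15.

16/15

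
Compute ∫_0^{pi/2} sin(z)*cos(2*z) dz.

-1/3

Use the identity sin(z)cos(2*z) = [sin(3*z) + sin(-z)]/2.
An antiderivative is F(z) = cos(z)/2 - cos(3*z)/6.
Then F(pi/2) - F(0) = (0) - (1/3) = -1/3.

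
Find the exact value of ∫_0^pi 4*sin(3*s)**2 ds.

Use the identity sin^2(3*s) = (1 - cos(6*s))/2.
An antiderivative is F(s) = 2*s - sin(6*s)/3.
Then F(pi) - F(0) = (2*pi) - (0) = 2*pi.

2*pi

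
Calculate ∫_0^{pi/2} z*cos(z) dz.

-1 + pi/2

Integrate by parts once (u = z, dv = cos(z) dz).
An antiderivative is F(z) = z*sin(z) + cos(z).
Then F(pi/2) - F(0) = (pi/2) - (1) = -1 + pi/2.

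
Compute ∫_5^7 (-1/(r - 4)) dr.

-log(3)

An antiderivative is F(r) = -log(r - 4).
Then F(7) - F(5) = (-log(3)) - (0) = -log(3).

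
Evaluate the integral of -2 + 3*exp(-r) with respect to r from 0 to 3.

An antiderivative is F(r) = -2*r - 3*exp(-r).
Then F(3) - F(0) = (-6 - 3*exp(-3)) - (-3) = -3 - 3*exp(-3).

-3 - 3*exp(-3)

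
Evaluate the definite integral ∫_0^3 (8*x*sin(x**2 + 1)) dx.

Let u = x**2 + 1, so du = 2*x dx. When x = 0, u = 1; when x = 3, u = 10.
The integral becomes 4·∫ sin(u) du from 1 to 10, with antiderivative -4*cos(u).
Back in x: F(x) = -4*cos(x**2 + 1).
Then F(3) - F(0) = (-4*cos(10)) - (-4*cos(1)) = 4*cos(1) - 4*cos(10).

4*cos(1) - 4*cos(10)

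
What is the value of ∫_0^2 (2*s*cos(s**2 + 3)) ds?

Let u = s**2 + 3, so du = 2*s ds. When s = 0, u = 3; when s = 2, u = 7.
The integral becomes ∫ cos(u) du from 3 to 7, with antiderivative sin(u).
Back in s: F(s) = sin(s**2 + 3).
Then F(2) - F(0) = (sin(7)) - (sin(3)) = -sin(3) + sin(7).

-sin(3) + sin(7)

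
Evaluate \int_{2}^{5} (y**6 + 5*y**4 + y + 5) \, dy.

By the power rule, an antiderivative is F(y) = y**7/7 + y**5 + y**2/2 + 5*y.
Then F(5) - F(2) = (200525/14) - (436/7) = 199653/14.

199653/14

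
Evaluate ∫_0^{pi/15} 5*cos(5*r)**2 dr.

sqrt(3)/8 + pi/6

Use the identity cos^2(5*r) = (1 + cos(10*r))/2.
An antiderivative is F(r) = 5*r/2 + sin(10*r)/4.
Then F(pi/15) - F(0) = (sqrt(3)/8 + pi/6) - (0) = sqrt(3)/8 + pi/6.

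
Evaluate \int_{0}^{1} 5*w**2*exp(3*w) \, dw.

Integrate by parts twice (u = w^2, dv = 5*exp(3*w) dw).
An antiderivative is F(w) = (45*w**2 - 30*w + 10)*exp(3*w)/27.
Then F(1) - F(0) = (25*exp(3)/27) - (10/27) = -10/27 + 25*exp(3)/27.

-10/27 + 25*exp(3)/27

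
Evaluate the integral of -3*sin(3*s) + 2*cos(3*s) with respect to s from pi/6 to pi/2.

-4/3

An antiderivative is F(s) = 2*sin(3*s)/3 + cos(3*s).
Then F(pi/2) - F(pi/6) = (-2/3) - (2/3) = -4/3.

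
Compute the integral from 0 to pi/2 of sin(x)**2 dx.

pi/4

Use the identity sin^2(x) = (1 - cos(2*x))/2.
An antiderivative is F(x) = x/2 - sin(2*x)/4.
Then F(pi/2) - F(0) = (pi/4) - (0) = pi/4.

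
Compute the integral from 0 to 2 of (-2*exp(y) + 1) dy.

An antiderivative is F(y) = y - 2*exp(y).
Then F(2) - F(0) = (2 - 2*exp(2)) - (-2) = 4 - 2*exp(2).

4 - 2*exp(2)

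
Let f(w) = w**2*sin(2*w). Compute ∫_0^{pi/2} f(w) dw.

-1/2 + pi**2/8

Integrate by parts twice (u = w^2, dv = sin(2*w) dw).
An antiderivative is F(w) = -w**2*cos(2*w)/2 + w*sin(2*w)/2 + cos(2*w)/4.
Then F(pi/2) - F(0) = (-1/4 + pi**2/8) - (1/4) = -1/2 + pi**2/8.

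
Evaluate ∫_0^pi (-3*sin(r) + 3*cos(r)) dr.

An antiderivative is F(r) = 3*sin(r) + 3*cos(r).
Then F(pi) - F(0) = (-3) - (3) = -6.

-6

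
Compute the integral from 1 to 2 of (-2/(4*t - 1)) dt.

An antiderivative is F(t) = -log(4*t - 1)/2.
Then F(2) - F(1) = (-log(7)/2) - (-log(3)/2) = -log(7)/2 + log(3)/2.

-log(7)/2 + log(3)/2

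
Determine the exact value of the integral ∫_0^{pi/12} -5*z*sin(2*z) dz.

Integrate by parts once (u = z, dv = -5*sin(2*z) dz).
An antiderivative is F(z) = 5*z*cos(2*z)/2 - 5*sin(2*z)/4.
Then F(pi/12) - F(0) = (-5/8 + 5*sqrt(3)*pi/48) - (0) = -5/8 + 5*sqrt(3)*pi/48.

-5/8 + 5*sqrt(3)*pi/48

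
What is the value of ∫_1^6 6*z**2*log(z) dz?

Integrate by parts once (u = ln z, dv = 6*z**2 dz).
An antiderivative is F(z) = 2*z**3*(3*log(z) - 1)/3.
Then F(6) - F(1) = (-144 + 432*log(2) + 432*log(3)) - (-2/3) = -430/3 + 432*log(2) + 432*log(3).

-430/3 + 432*log(2) + 432*log(3)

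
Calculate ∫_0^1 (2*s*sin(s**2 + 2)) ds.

Let u = s**2 + 2, so du = 2*s ds. When s = 0, u = 2; when s = 1, u = 3.
The integral becomes ∫ sin(u) du from 2 to 3, with antiderivative -cos(u).
Back in s: F(s) = -cos(s**2 + 2).
Then F(1) - F(0) = (-cos(3)) - (-cos(2)) = cos(2) - cos(3).

cos(2) - cos(3)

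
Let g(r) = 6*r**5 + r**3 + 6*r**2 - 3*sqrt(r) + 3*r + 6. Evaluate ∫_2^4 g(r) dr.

4*sqrt(2) + 4218

By the power rule, an antiderivative is F(r) = r**6 + r**4/4 - 2*r**(3/2) + 2*r**3 + 3*r**2/2 + 6*r.
Then F(4) - F(2) = (4320) - (102 - 4*sqrt(2)) = 4*sqrt(2) + 4218.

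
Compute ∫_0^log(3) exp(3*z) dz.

Let u = exp(z), so du = exp(z) dz. When z = 0, u = 1; when z = log(3), u = 3.
The integral becomes ∫ u**2 du from 1 to 3, with antiderivative u**3/3.
Back in z: F(z) = exp(3*z)/3.
Then F(log(3)) - F(0) = (9) - (1/3) = 26/3.

26/3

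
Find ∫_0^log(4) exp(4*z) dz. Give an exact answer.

255/4

Let u = exp(z), so du = exp(z) dz. When z = 0, u = 1; when z = log(4), u = 4.
The integral becomes ∫ u**3 du from 1 to 4, with antiderivative u**4/4.
Back in z: F(z) = exp(4*z)/4.
Then F(log(4)) - F(0) = (64) - (1/4) = 255/4.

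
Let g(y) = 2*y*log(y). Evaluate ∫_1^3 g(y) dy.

Integrate by parts once (u = ln y, dv = 2*y dy).
An antiderivative is F(y) = y**2*(2*log(y) - 1)/2.
Then F(3) - F(1) = (-9/2 + 9*log(3)) - (-1/2) = -4 + 9*log(3).

-4 + 9*log(3)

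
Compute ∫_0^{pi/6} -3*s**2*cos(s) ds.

-sqrt(3)*pi/2 - pi**2/24 + 3

Integrate by parts twice (u = s^2, dv = -3*cos(s) ds).
An antiderivative is F(s) = -3*s**2*sin(s) - 6*s*cos(s) + 6*sin(s).
Then F(pi/6) - F(0) = (-sqrt(3)*pi/2 - pi**2/24 + 3) - (0) = -sqrt(3)*pi/2 - pi**2/24 + 3.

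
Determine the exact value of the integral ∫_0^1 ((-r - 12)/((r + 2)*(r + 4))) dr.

Factor the denominator: r**2 + 6*r + 8 = (r + 4)(r + 2).
Partial fractions: (-r - 12)/((r + 2)*(r + 4)) = 4/(r + 4) - 5/(r + 2).
An antiderivative is F(r) = -5*log(r + 2) + 4*log(r + 4).
Then F(1) - F(0) = (-5*log(3) + 4*log(5)) - (log(8)) = -5*log(3) - 3*log(2) + 4*log(5).

-5*log(3) - 3*log(2) + 4*log(5)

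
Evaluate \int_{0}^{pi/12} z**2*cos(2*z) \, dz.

Integrate by parts twice (u = z^2, dv = cos(2*z) dz).
An antiderivative is F(z) = z**2*sin(2*z)/2 + z*cos(2*z)/2 - sin(2*z)/4.
Then F(pi/12) - F(0) = (-1/8 + pi**2/576 + sqrt(3)*pi/48) - (0) = -1/8 + pi**2/576 + sqrt(3)*pi/48.

-1/8 + pi**2/576 + sqrt(3)*pi/48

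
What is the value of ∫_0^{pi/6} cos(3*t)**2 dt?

pi/12

Use the identity cos^2(3*t) = (1 + cos(6*t))/2.
An antiderivative is F(t) = t/2 + sin(6*t)/12.
Then F(pi/6) - F(0) = (pi/12) - (0) = pi/12.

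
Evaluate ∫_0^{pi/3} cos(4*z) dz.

An antiderivative is F(z) = sin(4*z)/4.
Then F(pi/3) - F(0) = (-sqrt(3)/8) - (0) = -sqrt(3)/8.

-sqrt(3)/8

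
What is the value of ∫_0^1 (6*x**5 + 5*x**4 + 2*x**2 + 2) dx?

By the power rule, an antiderivative is F(x) = x**6 + x**5 + 2*x**3/3 + 2*x.
Then F(1) - F(0) = (14/3) - (0) = 14/3.

14/3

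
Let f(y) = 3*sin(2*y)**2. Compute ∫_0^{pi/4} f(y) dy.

3*pi/8

Use the identity sin^2(2*y) = (1 - cos(4*y))/2.
An antiderivative is F(y) = 3*y/2 - 3*sin(4*y)/8.
Then F(pi/4) - F(0) = (3*pi/8) - (0) = 3*pi/8.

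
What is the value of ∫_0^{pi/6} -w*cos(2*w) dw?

Integrate by parts once (u = w, dv = -cos(2*w) dw).
An antiderivative is F(w) = -w*sin(2*w)/2 - cos(2*w)/4.
Then F(pi/6) - F(0) = (-sqrt(3)*pi/24 - 1/8) - (-1/4) = -sqrt(3)*pi/24 + 1/8.

-sqrt(3)*pi/24 + 1/8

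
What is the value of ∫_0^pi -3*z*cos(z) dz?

6

Integrate by parts once (u = z, dv = -3*cos(z) dz).
An antiderivative is F(z) = -3*z*sin(z) - 3*cos(z).
Then F(pi) - F(0) = (3) - (-3) = 6.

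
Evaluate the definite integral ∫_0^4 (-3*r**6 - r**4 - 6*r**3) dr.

-266368/35

By the power rule, an antiderivative is F(r) = -3*r**7/7 - r**5/5 - 3*r**4/2.
Then F(4) - F(0) = (-266368/35) - (0) = -266368/35.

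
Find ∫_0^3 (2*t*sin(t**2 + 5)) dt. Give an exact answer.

-cos(14) + cos(5)

Let u = t**2 + 5, so du = 2*t dt. When t = 0, u = 5; when t = 3, u = 14.
The integral becomes ∫ sin(u) du from 5 to 14, with antiderivative -cos(u).
Back in t: F(t) = -cos(t**2 + 5).
Then F(3) - F(0) = (-cos(14)) - (-cos(5)) = -cos(14) + cos(5).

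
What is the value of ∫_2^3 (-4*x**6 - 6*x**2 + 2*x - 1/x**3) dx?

By the power rule, an antiderivative is F(x) = -4*x**7/7 - 2*x**3 + x**2 + 1/(2*x**2).
Then F(3) - F(2) = (-163127/126) - (-4761/56) = -609659/504.

-609659/504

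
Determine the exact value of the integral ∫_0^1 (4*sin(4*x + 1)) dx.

Let u = 4*x + 1, so du = 4 dx. When x = 0, u = 1; when x = 1, u = 5.
The integral becomes ∫ sin(u) du from 1 to 5, with antiderivative -cos(u).
Back in x: F(x) = -cos(4*x + 1).
Then F(1) - F(0) = (-cos(5)) - (-cos(1)) = -cos(5) + cos(1).

-cos(5) + cos(1)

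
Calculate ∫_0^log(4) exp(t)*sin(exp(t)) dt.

cos(1) - cos(4)

Let u = exp(t), so du = exp(t) dt. When t = 0, u = 1; when t = log(4), u = 4.
The integral becomes ∫ sin(u) du from 1 to 4, with antiderivative -cos(u).
Back in t: F(t) = -cos(exp(t)).
Then F(log(4)) - F(0) = (-cos(4)) - (-cos(1)) = cos(1) - cos(4).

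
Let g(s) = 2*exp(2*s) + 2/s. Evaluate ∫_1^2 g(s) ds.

-exp(2) + log(4) + exp(4)

An antiderivative is F(s) = exp(2*s) + 2*log(s).
Then F(2) - F(1) = (log(4) + exp(4)) - (exp(2)) = -exp(2) + log(4) + exp(4).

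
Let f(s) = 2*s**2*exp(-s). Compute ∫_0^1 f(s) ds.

4 - 10*exp(-1)

Integrate by parts twice (u = s^2, dv = 2*exp(-s) ds).
An antiderivative is F(s) = (-2*s**2 - 4*s - 4)*exp(-s).
Then F(1) - F(0) = (-10*exp(-1)) - (-4) = 4 - 10*exp(-1).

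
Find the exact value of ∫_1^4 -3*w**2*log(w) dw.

21 - 128*log(2)

Integrate by parts once (u = ln w, dv = -3*w**2 dw).
An antiderivative is F(w) = -w**3*(3*log(w) - 1)/3.
Then F(4) - F(1) = (64/3 - 128*log(2)) - (1/3) = 21 - 128*log(2).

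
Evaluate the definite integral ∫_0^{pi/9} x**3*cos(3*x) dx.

Integrate by parts 3 times (u = x^3, dv = cos(3*x) dx).
An antiderivative is F(x) = x**3*sin(3*x)/3 + x**2*cos(3*x)/3 - 2*x*sin(3*x)/9 - 2*cos(3*x)/27.
Then F(pi/9) - F(0) = (-sqrt(3)*pi/81 - 1/27 + sqrt(3)*pi**3/4374 + pi**2/486) - (-2/27) = -sqrt(3)*pi/81 + sqrt(3)*pi**3/4374 + pi**2/486 + 1/27.

-sqrt(3)*pi/81 + sqrt(3)*pi**3/4374 + pi**2/486 + 1/27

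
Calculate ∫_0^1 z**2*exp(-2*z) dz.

(-5 + exp(2))*exp(-2)/4

Integrate by parts twice (u = z^2, dv = exp(-2*z) dz).
An antiderivative is F(z) = (-2*z**2 - 2*z - 1)*exp(-2*z)/4.
Then F(1) - F(0) = (-5*exp(-2)/4) - (-1/4) = (-5 + exp(2))*exp(-2)/4.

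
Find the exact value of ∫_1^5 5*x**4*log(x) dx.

Integrate by parts once (u = ln x, dv = 5*x**4 dx).
An antiderivative is F(x) = x**5*(5*log(x) - 1)/5.
Then F(5) - F(1) = (-625 + 3125*log(5)) - (-1/5) = -3124/5 + 3125*log(5).

-3124/5 + 3125*log(5)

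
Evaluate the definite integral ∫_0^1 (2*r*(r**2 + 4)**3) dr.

Let u = r**2 + 4, so du = 2*r dr. When r = 0, u = 4; when r = 1, u = 5.
The integral becomes ∫ u**3 du from 4 to 5, with antiderivative u**4/4.
Back in r: F(r) = (r**2 + 4)**4/4.
Then F(1) - F(0) = (625/4) - (64) = 369/4.

369/4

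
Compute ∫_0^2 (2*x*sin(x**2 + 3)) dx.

Let u = x**2 + 3, so du = 2*x dx. When x = 0, u = 3; when x = 2, u = 7.
The integral becomes ∫ sin(u) du from 3 to 7, with antiderivative -cos(u).
Back in x: F(x) = -cos(x**2 + 3).
Then F(2) - F(0) = (-cos(7)) - (-cos(3)) = cos(3) - cos(7).

cos(3) - cos(7)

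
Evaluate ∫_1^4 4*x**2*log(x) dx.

Integrate by parts once (u = ln x, dv = 4*x**2 dx).
An antiderivative is F(x) = 4*x**3*(3*log(x) - 1)/9.
Then F(4) - F(1) = (-256/9 + 512*log(2)/3) - (-4/9) = -28 + 512*log(2)/3.

-28 + 512*log(2)/3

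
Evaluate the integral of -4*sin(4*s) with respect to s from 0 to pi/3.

-3/2

An antiderivative is F(s) = cos(4*s).
Then F(pi/3) - F(0) = (-1/2) - (1) = -3/2.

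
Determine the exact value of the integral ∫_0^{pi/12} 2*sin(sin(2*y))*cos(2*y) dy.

Let u = sin(2*y), so du = 2*cos(2*y) dy. When y = 0, u = 0; when y = pi/12, u = 1/2.
The integral becomes ∫ sin(u) du from 0 to 1/2, with antiderivative -cos(u).
Back in y: F(y) = -cos(sin(2*y)).
Then F(pi/12) - F(0) = (-cos(1/2)) - (-1) = 1 - cos(1/2).

1 - cos(1/2)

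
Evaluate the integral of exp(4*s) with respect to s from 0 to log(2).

15/4

Let u = exp(s), so du = exp(s) ds. When s = 0, u = 1; when s = log(2), u = 2.
The integral becomes ∫ u**3 du from 1 to 2, with antiderivative u**4/4.
Back in s: F(s) = exp(4*s)/4.
Then F(log(2)) - F(0) = (4) - (1/4) = 15/4.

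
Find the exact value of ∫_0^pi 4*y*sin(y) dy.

Integrate by parts once (u = y, dv = 4*sin(y) dy).
An antiderivative is F(y) = -4*y*cos(y) + 4*sin(y).
Then F(pi) - F(0) = (4*pi) - (0) = 4*pi.

4*pi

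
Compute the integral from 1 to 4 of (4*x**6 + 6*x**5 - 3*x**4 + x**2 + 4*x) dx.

By the power rule, an antiderivative is F(x) = 4*x**7/7 + x**6 - 3*x**5/5 + x**3/3 + 2*x**2.
Then F(4) - F(1) = (1354208/105) - (347/105) = 451287/35.

451287/35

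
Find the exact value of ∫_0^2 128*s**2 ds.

Let u = 4*s, so du = 4 ds. When s = 0, u = 0; when s = 2, u = 8.
The integral becomes 2·∫ u**2 du from 0 to 8, with antiderivative 2*u**3/3.
Back in s: F(s) = 128*s**3/3.
Then F(2) - F(0) = (1024/3) - (0) = 1024/3.

1024/3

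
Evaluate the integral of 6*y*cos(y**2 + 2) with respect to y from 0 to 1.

Let u = y**2 + 2, so du = 2*y dy. When y = 0, u = 2; when y = 1, u = 3.
The integral becomes 3·∫ cos(u) du from 2 to 3, with antiderivative 3*sin(u).
Back in y: F(y) = 3*sin(y**2 + 2).
Then F(1) - F(0) = (3*sin(3)) - (3*sin(2)) = -3*sin(2) + 3*sin(3).

-3*sin(2) + 3*sin(3)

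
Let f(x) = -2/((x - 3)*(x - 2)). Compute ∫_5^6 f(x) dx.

log(64/81)

Factor the denominator: x**2 - 5*x + 6 = (x - 2)(x - 3).
Partial fractions: -2/((x - 3)*(x - 2)) = 2/(x - 2) - 2/(x - 3).
An antiderivative is F(x) = -2*log(x - 3) + 2*log(x - 2).
Then F(6) - F(5) = (log(16/9)) - (log(9/4)) = log(64/81).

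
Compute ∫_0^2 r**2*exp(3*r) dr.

Integrate by parts twice (u = r^2, dv = exp(3*r) dr).
An antiderivative is F(r) = (9*r**2 - 6*r + 2)*exp(3*r)/27.
Then F(2) - F(0) = (26*exp(6)/27) - (2/27) = -2/27 + 26*exp(6)/27.

-2/27 + 26*exp(6)/27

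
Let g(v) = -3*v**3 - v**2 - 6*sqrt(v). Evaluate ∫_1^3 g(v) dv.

-194/3 - 12*sqrt(3)

By the power rule, an antiderivative is F(v) = -3*v**4/4 - 4*v**(3/2) - v**3/3.
Then F(3) - F(1) = (-279/4 - 12*sqrt(3)) - (-61/12) = -194/3 - 12*sqrt(3).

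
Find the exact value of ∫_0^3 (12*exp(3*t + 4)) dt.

Let u = 3*t + 4, so du = 3 dt. When t = 0, u = 4; when t = 3, u = 13.
The integral becomes 4·∫ exp(u) du from 4 to 13, with antiderivative 4*exp(u).
Back in t: F(t) = 4*exp(3*t + 4).
Then F(3) - F(0) = (4*exp(13)) - (4*exp(4)) = -4*(1 - exp(9))*exp(4).

-4*(1 - exp(9))*exp(4)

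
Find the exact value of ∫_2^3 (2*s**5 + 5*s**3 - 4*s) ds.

By the power rule, an antiderivative is F(s) = s**6/3 + 5*s**4/4 - 2*s**2.
Then F(3) - F(2) = (1305/4) - (100/3) = 3515/12.

3515/12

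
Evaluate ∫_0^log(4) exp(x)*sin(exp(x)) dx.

cos(1) - cos(4)

Let u = exp(x), so du = exp(x) dx. When x = 0, u = 1; when x = log(4), u = 4.
The integral becomes ∫ sin(u) du from 1 to 4, with antiderivative -cos(u).
Back in x: F(x) = -cos(exp(x)).
Then F(log(4)) - F(0) = (-cos(4)) - (-cos(1)) = cos(1) - cos(4).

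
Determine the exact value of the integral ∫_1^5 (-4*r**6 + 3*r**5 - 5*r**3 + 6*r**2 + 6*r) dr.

-261032/7

By the power rule, an antiderivative is F(r) = -4*r**7/7 + r**6/2 - 5*r**4/4 + 2*r**3 + 3*r**2.
Then F(5) - F(1) = (-1044025/28) - (103/28) = -261032/7.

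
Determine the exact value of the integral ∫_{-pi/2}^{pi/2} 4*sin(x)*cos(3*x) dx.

0

Use the identity sin(x)cos(3*x) = [sin(4*x) + sin(-2*x)]/2.
An antiderivative is F(x) = cos(2*x) - cos(4*x)/2.
Then F(pi/2) - F(-pi/2) = (-3/2) - (-3/2) = 0.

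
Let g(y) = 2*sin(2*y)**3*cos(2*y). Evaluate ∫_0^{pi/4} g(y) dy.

Let u = sin(2*y), so du = 2*cos(2*y) dy. When y = 0, u = 0; when y = pi/4, u = 1.
The integral becomes ∫ u**3 du from 0 to 1, with antiderivative u**4/4.
Back in y: F(y) = sin(2*y)**4/4.
Then F(pi/4) - F(0) = (1/4) - (0) = 1/4.

1/4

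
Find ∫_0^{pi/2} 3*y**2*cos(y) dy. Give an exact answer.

Integrate by parts twice (u = y^2, dv = 3*cos(y) dy).
An antiderivative is F(y) = 3*y**2*sin(y) + 6*y*cos(y) - 6*sin(y).
Then F(pi/2) - F(0) = (-6 + 3*pi**2/4) - (0) = -6 + 3*pi**2/4.

-6 + 3*pi**2/4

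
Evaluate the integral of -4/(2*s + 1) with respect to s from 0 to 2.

-log(25)

An antiderivative is F(s) = -2*log(2*s + 1).
Then F(2) - F(0) = (-log(25)) - (0) = -log(25).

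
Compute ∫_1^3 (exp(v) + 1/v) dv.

An antiderivative is F(v) = exp(v) + log(v).
Then F(3) - F(1) = (log(3) + exp(3)) - (exp(1)) = -exp(1) + log(3) + exp(3).

-exp(1) + log(3) + exp(3)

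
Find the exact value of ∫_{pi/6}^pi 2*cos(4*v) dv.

An antiderivative is F(v) = sin(4*v)/2.
Then F(pi) - F(pi/6) = (0) - (sqrt(3)/4) = -sqrt(3)/4.

-sqrt(3)/4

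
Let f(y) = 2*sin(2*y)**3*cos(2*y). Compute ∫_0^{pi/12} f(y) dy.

1/64

Let u = sin(2*y), so du = 2*cos(2*y) dy. When y = 0, u = 0; when y = pi/12, u = 1/2.
The integral becomes ∫ u**3 du from 0 to 1/2, with antiderivative u**4/4.
Back in y: F(y) = sin(2*y)**4/4.
Then F(pi/12) - F(0) = (1/64) - (0) = 1/64.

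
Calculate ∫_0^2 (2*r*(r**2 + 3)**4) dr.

Let u = r**2 + 3, so du = 2*r dr. When r = 0, u = 3; when r = 2, u = 7.
The integral becomes ∫ u**4 du from 3 to 7, with antiderivative u**5/5.
Back in r: F(r) = (r**2 + 3)**5/5.
Then F(2) - F(0) = (16807/5) - (243/5) = 16564/5.

16564/5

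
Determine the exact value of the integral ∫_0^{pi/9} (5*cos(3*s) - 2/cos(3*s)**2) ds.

sqrt(3)/6

An antiderivative is F(s) = 5*sin(3*s)/3 - 2*tan(3*s)/3.
Then F(pi/9) - F(0) = (sqrt(3)/6) - (0) = sqrt(3)/6.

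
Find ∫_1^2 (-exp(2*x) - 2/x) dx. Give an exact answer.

-exp(4)/2 - log(4) + exp(2)/2

An antiderivative is F(x) = -exp(2*x)/2 - 2*log(x).
Then F(2) - F(1) = (-exp(4)/2 - log(4)) - (-exp(2)/2) = -exp(4)/2 - log(4) + exp(2)/2.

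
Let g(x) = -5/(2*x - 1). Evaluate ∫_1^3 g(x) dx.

-5*log(5)/2

An antiderivative is F(x) = -5*log(2*x - 1)/2.
Then F(3) - F(1) = (-5*log(5)/2) - (0) = -5*log(5)/2.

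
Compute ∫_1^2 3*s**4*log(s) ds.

-93/25 + 96*log(2)/5

Integrate by parts once (u = ln s, dv = 3*s**4 ds).
An antiderivative is F(s) = 3*s**5*(5*log(s) - 1)/25.
Then F(2) - F(1) = (-96/25 + 96*log(2)/5) - (-3/25) = -93/25 + 96*log(2)/5.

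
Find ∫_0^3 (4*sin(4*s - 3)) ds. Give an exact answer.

Let u = 4*s - 3, so du = 4 ds. When s = 0, u = -3; when s = 3, u = 9.
The integral becomes ∫ sin(u) du from -3 to 9, with antiderivative -cos(u).
Back in s: F(s) = -cos(4*s - 3).
Then F(3) - F(0) = (-cos(9)) - (-cos(3)) = cos(3) - cos(9).

cos(3) - cos(9)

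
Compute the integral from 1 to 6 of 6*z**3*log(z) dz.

-3885/8 + 1944*log(2) + 1944*log(3)

Integrate by parts once (u = ln z, dv = 6*z**3 dz).
An antiderivative is F(z) = 3*z**4*(4*log(z) - 1)/8.
Then F(6) - F(1) = (-486 + 1944*log(2) + 1944*log(3)) - (-3/8) = -3885/8 + 1944*log(2) + 1944*log(3).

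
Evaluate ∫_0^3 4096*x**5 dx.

Let u = 4*x, so du = 4 dx. When x = 0, u = 0; when x = 3, u = 12.
The integral becomes ∫ u**5 du from 0 to 12, with antiderivative u**6/6.
Back in x: F(x) = 2048*x**6/3.
Then F(3) - F(0) = (497664) - (0) = 497664.

497664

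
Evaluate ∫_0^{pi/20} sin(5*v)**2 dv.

-1/20 + pi/40

Use the identity sin^2(5*v) = (1 - cos(10*v))/2.
An antiderivative is F(v) = v/2 - sin(10*v)/20.
Then F(pi/20) - F(0) = (-1/20 + pi/40) - (0) = -1/20 + pi/40.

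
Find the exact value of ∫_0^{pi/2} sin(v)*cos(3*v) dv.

Use the identity sin(v)cos(3*v) = [sin(4*v) + sin(-2*v)]/2.
An antiderivative is F(v) = cos(2*v)/4 - cos(4*v)/8.
Then F(pi/2) - F(0) = (-3/8) - (1/8) = -1/2.

-1/2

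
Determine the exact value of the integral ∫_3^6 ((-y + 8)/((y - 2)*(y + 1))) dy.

Factor the denominator: y**2 - y - 2 = (y + 1)(y - 2).
Partial fractions: (-y + 8)/((y - 2)*(y + 1)) = -3/(y + 1) + 2/(y - 2).
An antiderivative is F(y) = 2*log(y - 2) - 3*log(y + 1).
Then F(6) - F(3) = (-3*log(7) + 4*log(2)) - (-log(64)) = -3*log(7) + 10*log(2).

-3*log(7) + 10*log(2)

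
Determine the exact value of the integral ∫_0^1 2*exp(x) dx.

An antiderivative is F(x) = 2*exp(x).
Then F(1) - F(0) = (2*E) - (2) = -2 + 2*E.

-2 + 2*E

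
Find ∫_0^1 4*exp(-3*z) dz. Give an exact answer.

4/3 - 4*exp(-3)/3

An antiderivative is F(z) = -4*exp(-3*z)/3.
Then F(1) - F(0) = (-4*exp(-3)/3) - (-4/3) = 4/3 - 4*exp(-3)/3.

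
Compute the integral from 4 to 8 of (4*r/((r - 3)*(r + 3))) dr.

Factor the denominator: r**2 - 9 = (r + 3)(r - 3).
Partial fractions: 4*r/((r - 3)*(r + 3)) = 2/(r + 3) + 2/(r - 3).
An antiderivative is F(r) = 2*log(r - 3) + 2*log(r + 3).
Then F(8) - F(4) = (2*log(5) + 2*log(11)) - (log(49)) = -2*log(7) + 2*log(5) + 2*log(11).

-2*log(7) + 2*log(5) + 2*log(11)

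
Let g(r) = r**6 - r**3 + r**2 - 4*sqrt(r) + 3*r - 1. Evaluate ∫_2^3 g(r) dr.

By the power rule, an antiderivative is F(r) = r**7/7 - r**4/4 - 8*r**(3/2)/3 + r**3/3 + 3*r**2/2 - r.
Then F(3) - F(2) = (8727/28 - 8*sqrt(3)) - (440/21 - 16*sqrt(2)/3) = -8*sqrt(3) + 16*sqrt(2)/3 + 24421/84.

-8*sqrt(3) + 16*sqrt(2)/3 + 24421/84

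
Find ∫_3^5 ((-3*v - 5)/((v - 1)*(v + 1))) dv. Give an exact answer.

Factor the denominator: v**2 - 1 = (v + 1)(v - 1).
Partial fractions: (-3*v - 5)/((v - 1)*(v + 1)) = 1/(v + 1) - 4/(v - 1).
An antiderivative is F(v) = -4*log(v - 1) + log(v + 1).
Then F(5) - F(3) = (-7*log(2) + log(3)) - (-log(4)) = log(3/32).

log(3/32)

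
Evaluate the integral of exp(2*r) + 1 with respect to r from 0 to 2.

3/2 + exp(4)/2

An antiderivative is F(r) = exp(2*r)/2 + r.
Then F(2) - F(0) = (2 + exp(4)/2) - (1/2) = 3/2 + exp(4)/2.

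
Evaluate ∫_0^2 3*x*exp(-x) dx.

Integrate by parts once (u = x, dv = 3*exp(-x) dx).
An antiderivative is F(x) = (-3*x - 3)*exp(-x).
Then F(2) - F(0) = (-9*exp(-2)) - (-3) = 3 - 9*exp(-2).

3 - 9*exp(-2)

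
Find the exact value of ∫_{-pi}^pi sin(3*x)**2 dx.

Use the identity sin^2(3*x) = (1 - cos(6*x))/2.
An antiderivative is F(x) = x/2 - sin(6*x)/12.
Then F(pi) - F(-pi) = (pi/2) - (-pi/2) = pi.

pi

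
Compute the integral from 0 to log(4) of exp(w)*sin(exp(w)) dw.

Let u = exp(w), so du = exp(w) dw. When w = 0, u = 1; when w = log(4), u = 4.
The integral becomes ∫ sin(u) du from 1 to 4, with antiderivative -cos(u).
Back in w: F(w) = -cos(exp(w)).
Then F(log(4)) - F(0) = (-cos(4)) - (-cos(1)) = cos(1) - cos(4).

cos(1) - cos(4)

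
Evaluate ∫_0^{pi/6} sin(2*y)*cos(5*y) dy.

-2/21 + sqrt(3)/28

Use the identity sin(2*y)cos(5*y) = [sin(7*y) + sin(-3*y)]/2.
An antiderivative is F(y) = cos(3*y)/6 - cos(7*y)/14.
Then F(pi/6) - F(0) = (sqrt(3)/28) - (2/21) = -2/21 + sqrt(3)/28.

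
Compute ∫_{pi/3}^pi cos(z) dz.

-sqrt(3)/2

An antiderivative is F(z) = sin(z).
Then F(pi) - F(pi/3) = (0) - (sqrt(3)/2) = -sqrt(3)/2.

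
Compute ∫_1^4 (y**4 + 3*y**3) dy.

By the power rule, an antiderivative is F(y) = y**5/5 + 3*y**4/4.
Then F(4) - F(1) = (1984/5) - (19/20) = 7917/20.

7917/20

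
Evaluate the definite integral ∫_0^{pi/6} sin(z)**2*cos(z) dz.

1/24

Let u = sin(z), so du = cos(z) dz. When z = 0, u = 0; when z = pi/6, u = 1/2.
The integral becomes ∫ u**2 du from 0 to 1/2, with antiderivative u**3/3.
Back in z: F(z) = sin(z)**3/3.
Then F(pi/6) - F(0) = (1/24) - (0) = 1/24.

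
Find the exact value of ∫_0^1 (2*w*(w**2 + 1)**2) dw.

Let u = w**2 + 1, so du = 2*w dw. When w = 0, u = 1; when w = 1, u = 2.
The integral becomes ∫ u**2 du from 1 to 2, with antiderivative u**3/3.
Back in w: F(w) = (w**2 + 1)**3/3.
Then F(1) - F(0) = (8/3) - (1/3) = 7/3.

7/3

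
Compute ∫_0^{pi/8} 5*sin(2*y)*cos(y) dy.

-5*sqrt(sqrt(2) + 2)/4 - 5*sqrt(2 - sqrt(2))/12 + 10/3

Use the identity sin(2*y)cos(y) = [sin(3*y) + sin(y)]/2.
An antiderivative is F(y) = -5*cos(y)/2 - 5*cos(3*y)/6.
Then F(pi/8) - F(0) = (-5*sqrt(sqrt(2) + 2)/4 - 5*sqrt(2 - sqrt(2))/12) - (-10/3) = -5*sqrt(sqrt(2) + 2)/4 - 5*sqrt(2 - sqrt(2))/12 + 10/3.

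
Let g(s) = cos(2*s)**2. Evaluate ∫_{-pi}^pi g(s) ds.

pi

Use the identity cos^2(2*s) = (1 + cos(4*s))/2.
An antiderivative is F(s) = s/2 + sin(4*s)/8.
Then F(pi) - F(-pi) = (pi/2) - (-pi/2) = pi.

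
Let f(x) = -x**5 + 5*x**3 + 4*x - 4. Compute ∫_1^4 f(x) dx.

-1383/4

By the power rule, an antiderivative is F(x) = -x**6/6 + 5*x**4/4 + 2*x**2 - 4*x.
Then F(4) - F(1) = (-1040/3) - (-11/12) = -1383/4.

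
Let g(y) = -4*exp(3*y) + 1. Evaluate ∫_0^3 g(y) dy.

An antiderivative is F(y) = -4*exp(3*y)/3 + y.
Then F(3) - F(0) = (3 - 4*exp(9)/3) - (-4/3) = 13/3 - 4*exp(9)/3.

13/3 - 4*exp(9)/3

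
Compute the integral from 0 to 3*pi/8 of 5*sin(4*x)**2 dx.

Use the identity sin^2(4*x) = (1 - cos(8*x))/2.
An antiderivative is F(x) = 5*x/2 - 5*sin(8*x)/16.
Then F(3*pi/8) - F(0) = (15*pi/16) - (0) = 15*pi/16.

15*pi/16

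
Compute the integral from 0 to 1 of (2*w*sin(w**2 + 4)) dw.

cos(4) - cos(5)

Let u = w**2 + 4, so du = 2*w dw. When w = 0, u = 4; when w = 1, u = 5.
The integral becomes ∫ sin(u) du from 4 to 5, with antiderivative -cos(u).
Back in w: F(w) = -cos(w**2 + 4).
Then F(1) - F(0) = (-cos(5)) - (-cos(4)) = cos(4) - cos(5).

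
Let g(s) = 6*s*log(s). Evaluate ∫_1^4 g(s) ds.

-45/2 + 96*log(2)

Integrate by parts once (u = ln s, dv = 6*s ds).
An antiderivative is F(s) = 3*s**2*(2*log(s) - 1)/2.
Then F(4) - F(1) = (-24 + 96*log(2)) - (-3/2) = -45/2 + 96*log(2).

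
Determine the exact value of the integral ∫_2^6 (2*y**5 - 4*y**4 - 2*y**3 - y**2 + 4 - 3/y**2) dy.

By the power rule, an antiderivative is F(y) = y**6/3 - 4*y**5/5 - y**4/2 - y**3/3 + 4*y + 3/y.
Then F(6) - F(2) = (86357/10) - (-163/30) = 129617/15.

129617/15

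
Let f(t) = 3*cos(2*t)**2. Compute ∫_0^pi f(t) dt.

Use the identity cos^2(2*t) = (1 + cos(4*t))/2.
An antiderivative is F(t) = 3*t/2 + 3*sin(4*t)/8.
Then F(pi) - F(0) = (3*pi/2) - (0) = 3*pi/2.

3*pi/2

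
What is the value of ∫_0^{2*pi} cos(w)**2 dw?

pi

Use the identity cos^2(w) = (1 + cos(2*w))/2.
An antiderivative is F(w) = w/2 + sin(2*w)/4.
Then F(2*pi) - F(0) = (pi) - (0) = pi.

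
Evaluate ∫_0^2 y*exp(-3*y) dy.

(-7 + exp(6))*exp(-6)/9

Integrate by parts once (u = y, dv = exp(-3*y) dy).
An antiderivative is F(y) = (-3*y - 1)*exp(-3*y)/9.
Then F(2) - F(0) = (-7*exp(-6)/9) - (-1/9) = (-7 + exp(6))*exp(-6)/9.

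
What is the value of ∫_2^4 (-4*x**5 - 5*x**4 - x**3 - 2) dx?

-3744

By the power rule, an antiderivative is F(x) = -2*x**6/3 - x**5 - x**4/4 - 2*x.
Then F(4) - F(2) = (-11480/3) - (-248/3) = -3744.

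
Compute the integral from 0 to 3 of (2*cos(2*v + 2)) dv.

-sin(2) + sin(8)

Let u = 2*v + 2, so du = 2 dv. When v = 0, u = 2; when v = 3, u = 8.
The integral becomes ∫ cos(u) du from 2 to 8, with antiderivative sin(u).
Back in v: F(v) = sin(2*v + 2).
Then F(3) - F(0) = (sin(8)) - (sin(2)) = -sin(2) + sin(8).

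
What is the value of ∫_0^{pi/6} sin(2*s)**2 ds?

Use the identity sin^2(2*s) = (1 - cos(4*s))/2.
An antiderivative is F(s) = s/2 - sin(4*s)/8.
Then F(pi/6) - F(0) = (-sqrt(3)/16 + pi/12) - (0) = -sqrt(3)/16 + pi/12.

-sqrt(3)/16 + pi/12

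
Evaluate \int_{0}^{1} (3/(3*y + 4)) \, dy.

log(7/4)

Let u = 3*y + 4, so du = 3 dy. When y = 0, u = 4; when y = 1, u = 7.
The integral becomes ∫ 1/u du from 4 to 7, with antiderivative log(u).
Back in y: F(y) = log(3*y + 4).
Then F(1) - F(0) = (log(7)) - (log(4)) = log(7/4).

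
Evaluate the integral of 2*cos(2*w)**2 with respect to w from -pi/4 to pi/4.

pi/2

Use the identity cos^2(2*w) = (1 + cos(4*w))/2.
An antiderivative is F(w) = w + sin(4*w)/4.
Then F(pi/4) - F(-pi/4) = (pi/4) - (-pi/4) = pi/2.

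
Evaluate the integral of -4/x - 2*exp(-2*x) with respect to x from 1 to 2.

An antiderivative is F(x) = -4*log(x) + exp(-2*x).
Then F(2) - F(1) = (-4*log(2) + exp(-4)) - (exp(-2)) = -4*log(2) - exp(-2) + exp(-4).

-4*log(2) - exp(-2) + exp(-4)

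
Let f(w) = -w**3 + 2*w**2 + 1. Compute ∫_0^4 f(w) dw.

By the power rule, an antiderivative is F(w) = -w**4/4 + 2*w**3/3 + w.
Then F(4) - F(0) = (-52/3) - (0) = -52/3.

-52/3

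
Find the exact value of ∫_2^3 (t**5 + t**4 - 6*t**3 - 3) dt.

By the power rule, an antiderivative is F(t) = t**6/6 + t**5/5 - 3*t**4/2 - 3*t.
Then F(3) - F(2) = (198/5) - (-194/15) = 788/15.

788/15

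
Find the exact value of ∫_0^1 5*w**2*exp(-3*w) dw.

10/27 - 85*exp(-3)/27

Integrate by parts twice (u = w^2, dv = 5*exp(-3*w) dw).
An antiderivative is F(w) = (-45*w**2 - 30*w - 10)*exp(-3*w)/27.
Then F(1) - F(0) = (-85*exp(-3)/27) - (-10/27) = 10/27 - 85*exp(-3)/27.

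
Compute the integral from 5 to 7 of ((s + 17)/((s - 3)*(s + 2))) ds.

Factor the denominator: s**2 - s - 6 = (s + 2)(s - 3).
Partial fractions: (s + 17)/((s - 3)*(s + 2)) = -3/(s + 2) + 4/(s - 3).
An antiderivative is F(s) = 4*log(s - 3) - 3*log(s + 2).
Then F(7) - F(5) = (-6*log(3) + 8*log(2)) - (-3*log(7) + 4*log(2)) = -6*log(3) + 4*log(2) + 3*log(7).

-6*log(3) + 4*log(2) + 3*log(7)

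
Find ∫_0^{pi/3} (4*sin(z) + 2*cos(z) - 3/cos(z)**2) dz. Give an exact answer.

An antiderivative is F(z) = 2*sin(z) - 4*cos(z) - 3*tan(z).
Then F(pi/3) - F(0) = (-2*sqrt(3) - 2) - (-4) = 2 - 2*sqrt(3).

2 - 2*sqrt(3)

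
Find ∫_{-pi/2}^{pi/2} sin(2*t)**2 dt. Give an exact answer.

Use the identity sin^2(2*t) = (1 - cos(4*t))/2.
An antiderivative is F(t) = t/2 - sin(4*t)/8.
Then F(pi/2) - F(-pi/2) = (pi/4) - (-pi/4) = pi/2.

pi/2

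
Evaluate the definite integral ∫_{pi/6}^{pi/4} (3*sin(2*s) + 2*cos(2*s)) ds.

7/4 - sqrt(3)/2

An antiderivative is F(s) = sin(2*s) - 3*cos(2*s)/2.
Then F(pi/4) - F(pi/6) = (1) - (-3/4 + sqrt(3)/2) = 7/4 - sqrt(3)/2.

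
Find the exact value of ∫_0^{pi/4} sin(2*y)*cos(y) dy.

2/3 - sqrt(2)/6

Use the identity sin(2*y)cos(y) = [sin(3*y) + sin(y)]/2.
An antiderivative is F(y) = -cos(y)/2 - cos(3*y)/6.
Then F(pi/4) - F(0) = (-sqrt(2)/6) - (-2/3) = 2/3 - sqrt(2)/6.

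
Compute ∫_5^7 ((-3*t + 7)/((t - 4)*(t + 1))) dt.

log(3/16)

Factor the denominator: t**2 - 3*t - 4 = (t + 1)(t - 4).
Partial fractions: (-3*t + 7)/((t - 4)*(t + 1)) = -2/(t + 1) - 1/(t - 4).
An antiderivative is F(t) = -log(t - 4) - 2*log(t + 1).
Then F(7) - F(5) = (-6*log(2) - log(3)) - (-log(36)) = log(3/16).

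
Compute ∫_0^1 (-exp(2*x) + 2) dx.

An antiderivative is F(x) = -exp(2*x)/2 + 2*x.
Then F(1) - F(0) = (2 - exp(2)/2) - (-1/2) = 5/2 - exp(2)/2.

5/2 - exp(2)/2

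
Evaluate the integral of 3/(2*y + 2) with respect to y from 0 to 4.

An antiderivative is F(y) = 3*log(2*y + 2)/2.
Then F(4) - F(0) = (3*log(10)/2) - (3*log(2)/2) = 3*log(5)/2.

3*log(5)/2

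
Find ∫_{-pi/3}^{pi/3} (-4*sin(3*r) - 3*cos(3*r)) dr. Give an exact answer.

An antiderivative is F(r) = -sin(3*r) + 4*cos(3*r)/3.
Then F(pi/3) - F(-pi/3) = (-4/3) - (-4/3) = 0.

0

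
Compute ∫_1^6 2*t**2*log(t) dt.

Integrate by parts once (u = ln t, dv = 2*t**2 dt).
An antiderivative is F(t) = 2*t**3*(3*log(t) - 1)/9.
Then F(6) - F(1) = (-48 + 144*log(2) + 144*log(3)) - (-2/9) = -430/9 + 144*log(2) + 144*log(3).

-430/9 + 144*log(2) + 144*log(3)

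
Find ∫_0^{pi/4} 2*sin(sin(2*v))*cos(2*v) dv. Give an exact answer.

1 - cos(1)

Let u = sin(2*v), so du = 2*cos(2*v) dv. When v = 0, u = 0; when v = pi/4, u = 1.
The integral becomes ∫ sin(u) du from 0 to 1, with antiderivative -cos(u).
Back in v: F(v) = -cos(sin(2*v)).
Then F(pi/4) - F(0) = (-cos(1)) - (-1) = 1 - cos(1).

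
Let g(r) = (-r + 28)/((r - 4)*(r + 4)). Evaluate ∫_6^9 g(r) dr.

Factor the denominator: r**2 - 16 = (r + 4)(r - 4).
Partial fractions: (-r + 28)/((r - 4)*(r + 4)) = -4/(r + 4) + 3/(r - 4).
An antiderivative is F(r) = 3*log(r - 4) - 4*log(r + 4).
Then F(9) - F(6) = (-4*log(13) + 3*log(5)) - (-4*log(5) - log(2)) = -4*log(13) + log(2) + 7*log(5).

-4*log(13) + log(2) + 7*log(5)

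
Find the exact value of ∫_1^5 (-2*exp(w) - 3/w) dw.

-2*exp(5) - 3*log(5) + 2*exp(1)

An antiderivative is F(w) = -2*exp(w) - 3*log(w).
Then F(5) - F(1) = (-2*exp(5) - 3*log(5)) - (-2*exp(1)) = -2*exp(5) - 3*log(5) + 2*exp(1).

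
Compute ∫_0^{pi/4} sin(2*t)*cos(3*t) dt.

Use the identity sin(2*t)cos(3*t) = [sin(5*t) + sin(-t)]/2.
An antiderivative is F(t) = cos(t)/2 - cos(5*t)/10.
Then F(pi/4) - F(0) = (3*sqrt(2)/10) - (2/5) = -2/5 + 3*sqrt(2)/10.

-2/5 + 3*sqrt(2)/10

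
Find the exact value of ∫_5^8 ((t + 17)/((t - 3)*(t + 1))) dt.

-4*log(3) - log(2) + 5*log(5)

Factor the denominator: t**2 - 2*t - 3 = (t + 1)(t - 3).
Partial fractions: (t + 17)/((t - 3)*(t + 1)) = -4/(t + 1) + 5/(t - 3).
An antiderivative is F(t) = 5*log(t - 3) - 4*log(t + 1).
Then F(8) - F(5) = (-8*log(3) + 5*log(5)) - (log(2/81)) = -4*log(3) - log(2) + 5*log(5).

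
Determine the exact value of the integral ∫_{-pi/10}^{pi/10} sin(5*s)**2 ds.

pi/10

Use the identity sin^2(5*s) = (1 - cos(10*s))/2.
An antiderivative is F(s) = s/2 - sin(10*s)/20.
Then F(pi/10) - F(-pi/10) = (pi/20) - (-pi/20) = pi/10.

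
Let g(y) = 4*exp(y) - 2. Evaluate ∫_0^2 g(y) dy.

An antiderivative is F(y) = -2*y + 4*exp(y).
Then F(2) - F(0) = (-4 + 4*exp(2)) - (4) = -8 + 4*exp(2).

-8 + 4*exp(2)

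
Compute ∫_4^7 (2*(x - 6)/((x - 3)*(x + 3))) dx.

Factor the denominator: x**2 - 9 = (x + 3)(x - 3).
Partial fractions: 2*(x - 6)/((x - 3)*(x + 3)) = 3/(x + 3) - 1/(x - 3).
An antiderivative is F(x) = -log(x - 3) + 3*log(x + 3).
Then F(7) - F(4) = (log(2) + 3*log(5)) - (3*log(7)) = -3*log(7) + log(2) + 3*log(5).

-3*log(7) + log(2) + 3*log(5)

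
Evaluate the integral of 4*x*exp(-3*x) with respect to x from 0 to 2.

Integrate by parts once (u = x, dv = 4*exp(-3*x) dx).
An antiderivative is F(x) = (-12*x - 4)*exp(-3*x)/9.
Then F(2) - F(0) = (-28*exp(-6)/9) - (-4/9) = 4/9 - 28*exp(-6)/9.

4/9 - 28*exp(-6)/9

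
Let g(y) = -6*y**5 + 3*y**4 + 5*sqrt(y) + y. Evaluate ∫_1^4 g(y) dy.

-103511/30

By the power rule, an antiderivative is F(y) = -y**6 + 3*y**5/5 + 10*y**(3/2)/3 + y**2/2.
Then F(4) - F(1) = (-51704/15) - (103/30) = -103511/30.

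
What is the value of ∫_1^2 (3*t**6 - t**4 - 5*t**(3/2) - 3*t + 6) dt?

3621/70 - 8*sqrt(2)

By the power rule, an antiderivative is F(t) = 3*t**7/7 - 2*t**(5/2) - t**5/5 - 3*t**2/2 + 6*t.
Then F(2) - F(1) = (1906/35 - 8*sqrt(2)) - (191/70) = 3621/70 - 8*sqrt(2).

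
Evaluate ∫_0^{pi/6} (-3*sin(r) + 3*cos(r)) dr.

An antiderivative is F(r) = 3*sin(r) + 3*cos(r).
Then F(pi/6) - F(0) = (3/2 + 3*sqrt(3)/2) - (3) = -3/2 + 3*sqrt(3)/2.

-3/2 + 3*sqrt(3)/2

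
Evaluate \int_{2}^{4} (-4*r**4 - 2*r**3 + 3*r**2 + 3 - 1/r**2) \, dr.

-17037/20

By the power rule, an antiderivative is F(r) = -4*r**5/5 - r**4/2 + r**3 + 3*r + 1/r.
Then F(4) - F(2) = (-17419/20) - (-191/10) = -17037/20.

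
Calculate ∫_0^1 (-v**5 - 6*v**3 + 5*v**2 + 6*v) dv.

By the power rule, an antiderivative is F(v) = -v**6/6 - 3*v**4/2 + 5*v**3/3 + 3*v**2.
Then F(1) - F(0) = (3) - (0) = 3.

3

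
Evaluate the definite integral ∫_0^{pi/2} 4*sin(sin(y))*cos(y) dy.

Let u = sin(y), so du = cos(y) dy. When y = 0, u = 0; when y = pi/2, u = 1.
The integral becomes 4·∫ sin(u) du from 0 to 1, with antiderivative -4*cos(u).
Back in y: F(y) = -4*cos(sin(y)).
Then F(pi/2) - F(0) = (-4*cos(1)) - (-4) = 4 - 4*cos(1).

4 - 4*cos(1)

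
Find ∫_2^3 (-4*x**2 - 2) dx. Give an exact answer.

-82/3

By the power rule, an antiderivative is F(x) = -4*x**3/3 - 2*x.
Then F(3) - F(2) = (-42) - (-44/3) = -82/3.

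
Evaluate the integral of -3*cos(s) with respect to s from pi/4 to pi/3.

-3*sqrt(3)/2 + 3*sqrt(2)/2

An antiderivative is F(s) = -3*sin(s).
Then F(pi/3) - F(pi/4) = (-3*sqrt(3)/2) - (-3*sqrt(2)/2) = -3*sqrt(3)/2 + 3*sqrt(2)/2.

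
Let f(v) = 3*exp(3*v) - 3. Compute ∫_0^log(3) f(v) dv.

An antiderivative is F(v) = exp(3*v) - 3*v.
Then F(log(3)) - F(0) = (27 - 3*log(3)) - (1) = 26 - log(27).

26 - log(27)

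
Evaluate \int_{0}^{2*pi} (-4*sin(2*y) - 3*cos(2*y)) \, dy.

An antiderivative is F(y) = -3*sin(2*y)/2 + 2*cos(2*y).
Then F(2*pi) - F(0) = (2) - (2) = 0.

0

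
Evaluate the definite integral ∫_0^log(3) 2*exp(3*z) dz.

52/3

Let u = exp(z), so du = exp(z) dz. When z = 0, u = 1; when z = log(3), u = 3.
The integral becomes 2·∫ u**2 du from 1 to 3, with antiderivative 2*u**3/3.
Back in z: F(z) = 2*exp(3*z)/3.
Then F(log(3)) - F(0) = (18) - (2/3) = 52/3.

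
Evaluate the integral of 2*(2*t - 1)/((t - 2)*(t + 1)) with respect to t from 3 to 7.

log(100)

Factor the denominator: t**2 - t - 2 = (t + 1)(t - 2).
Partial fractions: 2*(2*t - 1)/((t - 2)*(t + 1)) = 2/(t + 1) + 2/(t - 2).
An antiderivative is F(t) = 2*log(t - 2) + 2*log(t + 1).
Then F(7) - F(3) = (2*log(5) + 6*log(2)) - (log(16)) = log(100).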